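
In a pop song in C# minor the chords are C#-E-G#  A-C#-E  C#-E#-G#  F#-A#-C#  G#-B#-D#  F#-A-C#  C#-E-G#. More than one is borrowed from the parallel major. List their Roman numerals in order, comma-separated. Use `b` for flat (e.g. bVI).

C# minor has the diatonic set C#m, D#dim, E, F#m, G#, A, B (with V from harmonic minor). C#–E–G# = C#m, A–C#–E = A, G#–B#–D# = G# and F#–A–C# = F#m all belong to that set. C#–E#–G# doesn't fit — on degree 1 C# minor would have C#m (i). C# is the degree-1 chord of C# major, so it is the borrowed I. But F#–A#–C# is foreign: the diatonic iv on degree 4 is F#m, whereas F# comes from C# major. It is labeled IV.

I, IV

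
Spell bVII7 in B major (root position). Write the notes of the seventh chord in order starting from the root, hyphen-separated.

The root of bVII7 is the lowered 7th degree: A# becomes A. Building the dominant-seventh chord from the parallel minor on A: A–C#–E–G.

A-C#-E-G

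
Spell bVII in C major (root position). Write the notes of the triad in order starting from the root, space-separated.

Bb D F

The root of bVII is the lowered 7th degree: B becomes Bb. Stacking thirds in C minor on Bb gives Bb–D–F.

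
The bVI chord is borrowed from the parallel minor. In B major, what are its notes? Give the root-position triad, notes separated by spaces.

G B D

The root of bVI is the lowered 6th degree: G# becomes G. In B minor the chord on G is G–B–D.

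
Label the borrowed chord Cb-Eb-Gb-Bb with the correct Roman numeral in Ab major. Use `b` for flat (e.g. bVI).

Cb is the lowered form of scale degree 3 in Ab major (the diatonic degree 3 is C). The diatonic chord on degree 3 would be Cm (iii), but Cb–Eb–Gb–Bb is the major-seventh chord from Ab minor. As a borrowed chord it is labeled bIIImaj7.

bIIImaj7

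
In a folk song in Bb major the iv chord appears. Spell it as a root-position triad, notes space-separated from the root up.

iv is built on scale degree 4, which is Eb in both Bb major and its parallel. In Bb minor the chord on Eb is Eb–Gb–Bb.

Eb Gb Bb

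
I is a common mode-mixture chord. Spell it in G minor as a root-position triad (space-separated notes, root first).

G B D

I is built on scale degree 1, which is G in both G minor and its parallel. In G major the chord on G is G–B–D.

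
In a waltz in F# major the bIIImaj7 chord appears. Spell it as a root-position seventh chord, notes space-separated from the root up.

A C# E G#

Scale degree 3 in F# major is A#. bIIImaj7 uses the lowered form, A, taken from F# minor. Building the major-seventh chord from the parallel minor on A: A–C#–E–G#.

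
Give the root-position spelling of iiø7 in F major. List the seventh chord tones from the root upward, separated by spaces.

G Bb Db F

iiø7 is built on scale degree 2, which is G in both F major and its parallel. Stacking thirds in F minor on G gives G–Bb–Db–F.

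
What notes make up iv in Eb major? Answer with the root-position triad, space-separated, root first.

The root, Ab, is scale degree 4 — the same note in Eb major and Eb minor; only the chord quality changes. Stacking thirds in Eb minor on Ab gives Ab–Cb–Eb.

Ab Cb Eb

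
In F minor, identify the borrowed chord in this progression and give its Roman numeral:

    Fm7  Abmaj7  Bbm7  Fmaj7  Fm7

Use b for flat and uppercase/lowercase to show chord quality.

Imaj7

The diatonic triads in F minor (with V from harmonic minor) are Fm, Gdim, Ab, Bbm, C, Db, Eb. Fm7, Abmaj7 and Bbm7 all belong to that set. Fmaj7 (F–A–C–E) doesn't fit — on degree 1 F minor would have Fm (i). Fmaj7 is the degree-1 chord of F major, so it is the borrowed Imaj7.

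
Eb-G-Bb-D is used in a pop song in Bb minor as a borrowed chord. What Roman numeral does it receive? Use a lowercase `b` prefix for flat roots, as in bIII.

Eb is scale degree 4 in Bb minor. Diatonically Bb minor has Ebm (iv) on that degree; Eb–G–Bb–D is instead the major-seventh chord native to Bb major, so it takes the label IVmaj7.

IVmaj7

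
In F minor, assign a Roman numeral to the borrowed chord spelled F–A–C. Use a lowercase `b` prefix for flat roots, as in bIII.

I

The root F is the diatonic 1st degree of F minor; the borrowing shows in the chord quality. Diatonically F minor has Fm (i) on that degree; F–A–C is instead the major chord native to F major, so it takes the label I.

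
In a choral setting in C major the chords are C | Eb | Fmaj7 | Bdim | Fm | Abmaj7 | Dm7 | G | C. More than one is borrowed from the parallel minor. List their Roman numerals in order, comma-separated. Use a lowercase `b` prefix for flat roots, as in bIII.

In C major the diatonic chords are C, Dm, Em, F, G, Am, Bdim. C, Fmaj7, Bdim, Dm7 and G all belong to that set. Eb (Eb–G–Bb) is not: scale degree 3 in C major carries Em (iii). In C minor the chord on that degree is Eb, so here it functions as bIII, borrowed from the parallel minor. Fm (F–Ab–C) doesn't fit — on degree 4 C major would have F (IV). Fm is the degree-4 chord of C minor, so it is the borrowed iv. Abmaj7 (Ab–C–Eb–G) doesn't fit — on degree 6 C major would have Am (vi). Abmaj7 is the degree-6 chord of C minor, so it is the borrowed bVImaj7.

bIII, iv, bVImaj7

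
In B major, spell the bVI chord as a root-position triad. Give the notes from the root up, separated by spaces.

bVI is built on the lowered scale degree 6. In B major degree 6 is G#; lowered it becomes G. Stacking thirds in B minor on G gives G–B–D.

G B D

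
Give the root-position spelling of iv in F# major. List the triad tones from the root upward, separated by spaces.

B D F#

iv is built on scale degree 4, which is B in both F# major and its parallel. In F# minor the chord on B is B–D–F#.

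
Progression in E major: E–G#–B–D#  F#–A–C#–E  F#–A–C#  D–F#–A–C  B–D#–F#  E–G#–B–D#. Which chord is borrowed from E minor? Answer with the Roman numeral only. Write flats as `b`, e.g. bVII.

bVII7

E major has the diatonic set E, F#m, G#m, A, B, C#m, D#dim. E–G#–B–D# = Emaj7, F#–A–C#–E = F#m7, F#–A–C# = F#m and B–D#–F# = B all belong to that set. But D–F#–A–C is foreign: the diatonic vii° on degree 7 is D#dim, whereas D7 comes from E minor. It is labeled bVII7.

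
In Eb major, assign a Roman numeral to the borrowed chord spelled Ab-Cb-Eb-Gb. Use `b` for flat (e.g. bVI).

Ab is scale degree 4 in Eb major. Ab–Cb–Eb–Gb is a minor-seventh chord — the form found in Eb minor, not the diatonic IV (Ab). Borrowed into Eb major it is written iv7.

iv7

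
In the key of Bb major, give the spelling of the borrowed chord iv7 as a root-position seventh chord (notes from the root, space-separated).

Eb Gb Bb Db

The root, Eb, is scale degree 4 — the same note in Bb major and Bb minor; only the chord quality changes. In Bb minor the chord on Eb is Eb–Gb–Bb–Db.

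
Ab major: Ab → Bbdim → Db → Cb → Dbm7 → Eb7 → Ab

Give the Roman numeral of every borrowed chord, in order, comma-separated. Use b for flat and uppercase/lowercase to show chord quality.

ii°, bIII, iv7

Ab major has the diatonic set Ab, Bbm, Cm, Db, Eb, Fm, Gdim. Of the given chords, Ab, Db and Eb7 are diatonic. Bbdim (Bb–Db–Fb) is not: scale degree 2 in Ab major carries Bbm (ii). In Ab minor the chord on that degree is Bbdim, so here it functions as ii°, borrowed from the parallel minor. Cb (Cb–Eb–Gb) doesn't fit — on degree 3 Ab major would have Cm (iii). Cb is the degree-3 chord of Ab minor, so it is the borrowed bIII. But Dbm7 (Db–Fb–Ab–Cb) is foreign: the diatonic IV on degree 4 is Db, whereas Dbm7 comes from Ab minor. It is labeled iv7.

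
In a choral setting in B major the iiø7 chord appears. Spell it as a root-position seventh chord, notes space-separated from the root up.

C# E G B

The root, C#, is scale degree 2 — the same note in B major and B minor; only the chord quality changes. In B minor the chord on C# is C#–E–G–B.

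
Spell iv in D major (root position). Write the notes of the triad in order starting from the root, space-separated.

iv is built on scale degree 4, which is G in both D major and its parallel. Stacking thirds in D minor on G gives G–Bb–D.

G Bb D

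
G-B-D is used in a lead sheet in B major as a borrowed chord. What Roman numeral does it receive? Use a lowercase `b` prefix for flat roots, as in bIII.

bVI

The root G is the lowered 6th scale degree — diatonically B major has G# there. The diatonic chord on degree 6 would be G#m (vi), but G–B–D is the major chord from B minor. As a borrowed chord it is labeled bVI.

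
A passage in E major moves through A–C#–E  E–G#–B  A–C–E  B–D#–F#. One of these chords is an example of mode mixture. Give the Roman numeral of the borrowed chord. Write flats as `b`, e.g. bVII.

iv

E major has the diatonic set E, F#m, G#m, A, B, C#m, D#dim. A–C#–E = A, E–G#–B = E and B–D#–F# = B all belong to that set. A–C–E is not: scale degree 4 in E major carries A (IV). In E minor the chord on that degree is Am, so here it functions as iv, borrowed from the parallel minor.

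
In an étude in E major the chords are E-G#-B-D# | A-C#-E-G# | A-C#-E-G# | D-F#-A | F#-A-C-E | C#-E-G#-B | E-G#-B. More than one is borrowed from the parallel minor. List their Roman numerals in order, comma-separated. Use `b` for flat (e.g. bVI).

In E major the diatonic chords are E, F#m, G#m, A, B, C#m, D#dim. E–G#–B–D# = Emaj7, A–C#–E–G# = Amaj7, C#–E–G#–B = C#m7 and E–G#–B = E all belong to that set. D–F#–A doesn't fit — on degree 7 E major would have D#dim (vii°). D is the degree-7 chord of E minor, so it is the borrowed bVII. F#–A–C–E doesn't fit — on degree 2 E major would have F#m (ii). F#m7b5 is the degree-2 chord of E minor, so it is the borrowed iiø7.

bVII, iiø7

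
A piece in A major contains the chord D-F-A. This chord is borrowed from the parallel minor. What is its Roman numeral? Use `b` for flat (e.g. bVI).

iv

D is scale degree 4 in A major. Diatonically A major has D (IV) on that degree; D–F–A is instead the minor chord native to A minor, so it takes the label iv.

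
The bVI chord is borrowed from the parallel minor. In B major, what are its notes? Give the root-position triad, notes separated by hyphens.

G-B-D

Scale degree 6 in B major is G#. bVI uses the lowered form, G, taken from B minor. In B minor the chord on G is G–B–D.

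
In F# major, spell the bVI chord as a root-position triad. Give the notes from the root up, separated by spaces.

D F# A

Scale degree 6 in F# major is D#. bVI uses the lowered form, D, taken from F# minor. Stacking thirds in F# minor on D gives D–F#–A.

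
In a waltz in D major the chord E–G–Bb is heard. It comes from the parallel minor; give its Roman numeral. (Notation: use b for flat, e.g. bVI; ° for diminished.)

The root E is the diatonic 2nd degree of D major; the borrowing shows in the chord quality. The diatonic chord on degree 2 would be Em (ii), but E–G–Bb is the diminished chord from D minor. As a borrowed chord it is labeled ii°.

ii°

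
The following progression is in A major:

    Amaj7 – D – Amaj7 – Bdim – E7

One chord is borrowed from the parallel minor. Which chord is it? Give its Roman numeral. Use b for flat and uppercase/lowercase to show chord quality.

In A major the diatonic chords are A, Bm, C#m, D, E, F#m, G#dim. Amaj7, D and E7 are all diatonic. Bdim (B–D–F) doesn't fit — on degree 2 A major would have Bm (ii). Bdim is the degree-2 chord of A minor, so it is the borrowed ii°.

ii°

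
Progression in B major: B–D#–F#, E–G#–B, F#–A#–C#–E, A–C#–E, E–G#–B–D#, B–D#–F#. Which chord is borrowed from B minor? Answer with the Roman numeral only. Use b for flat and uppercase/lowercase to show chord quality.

B major has the diatonic set B, C#m, D#m, E, F#, G#m, A#dim. B–D#–F# = B, E–G#–B = E, F#–A#–C#–E = F#7 and E–G#–B–D# = Emaj7 all belong to that set. A–C#–E doesn't fit — on degree 7 B major would have A#dim (vii°). A is the degree-7 chord of B minor, so it is the borrowed bVII.

bVII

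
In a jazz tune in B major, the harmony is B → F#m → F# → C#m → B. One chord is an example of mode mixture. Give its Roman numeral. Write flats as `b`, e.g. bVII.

v

In B major the diatonic chords are B, C#m, D#m, E, F#, G#m, A#dim. B, F# and C#m all belong to that set. F#m (F#–A–C#) is not: scale degree 5 in B major carries F# (V). In B minor the chord on that degree is F#m, so here it functions as v, borrowed from the parallel minor.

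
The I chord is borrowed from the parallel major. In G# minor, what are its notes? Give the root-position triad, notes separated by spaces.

I is built on scale degree 1, which is G# in both G# minor and its parallel. Stacking thirds in G# major on G# gives G#–B#–D#.

G# B# D#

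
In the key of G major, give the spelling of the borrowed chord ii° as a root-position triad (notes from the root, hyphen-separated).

The root, A, is scale degree 2 — the same note in G major and G minor; only the chord quality changes. In G minor the chord on A is A–C–Eb.

A-C-Eb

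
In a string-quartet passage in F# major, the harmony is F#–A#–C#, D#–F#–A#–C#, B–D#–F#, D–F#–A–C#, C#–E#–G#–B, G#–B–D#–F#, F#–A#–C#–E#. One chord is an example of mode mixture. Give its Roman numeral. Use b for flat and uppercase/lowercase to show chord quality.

bVImaj7

The diatonic triads in F# major are F#, G#m, A#m, B, C#, D#m, E#dim. F#–A#–C# = F#, D#–F#–A#–C# = D#m7, B–D#–F# = B, C#–E#–G#–B = C#7, G#–B–D#–F# = G#m7 and F#–A#–C#–E# = F#maj7 all belong to that set. But D–F#–A–C# is foreign: the diatonic vi on degree 6 is D#m, whereas Dmaj7 comes from F# minor. It is labeled bVImaj7.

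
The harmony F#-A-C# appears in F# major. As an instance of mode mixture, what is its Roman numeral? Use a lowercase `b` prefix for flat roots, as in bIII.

F# is scale degree 1 in F# major. The diatonic chord on degree 1 would be F# (I), but F#–A–C# is the minor chord from F# minor. As a borrowed chord it is labeled i.

i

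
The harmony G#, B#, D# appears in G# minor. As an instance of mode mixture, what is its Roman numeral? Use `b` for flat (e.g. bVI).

I

G# is scale degree 1 in G# minor. G#–B#–D# is a major chord — the form found in G# major, not the diatonic i (G#m). Borrowed into G# minor it is written I.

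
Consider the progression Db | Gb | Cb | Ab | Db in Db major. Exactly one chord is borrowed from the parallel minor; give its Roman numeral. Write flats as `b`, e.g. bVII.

bVII

The diatonic triads in Db major are Db, Ebm, Fm, Gb, Ab, Bbm, Cdim. Of the given chords, Db, Gb and Ab are diatonic. But Cb (Cb–Eb–Gb) is foreign: the diatonic vii° on degree 7 is Cdim, whereas Cb comes from Db minor. It is labeled bVII.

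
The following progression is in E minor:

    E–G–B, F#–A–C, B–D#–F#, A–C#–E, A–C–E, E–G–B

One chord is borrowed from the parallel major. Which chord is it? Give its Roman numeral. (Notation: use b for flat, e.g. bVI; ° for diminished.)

IV

The diatonic triads in E minor (with V from harmonic minor) are Em, F#dim, G, Am, B, C, D. Of the given chords, E–G–B = Em, F#–A–C = F#dim, B–D#–F# = B and A–C–E = Am are diatonic. A–C#–E doesn't fit — on degree 4 E minor would have Am (iv). A is the degree-4 chord of E major, so it is the borrowed IV.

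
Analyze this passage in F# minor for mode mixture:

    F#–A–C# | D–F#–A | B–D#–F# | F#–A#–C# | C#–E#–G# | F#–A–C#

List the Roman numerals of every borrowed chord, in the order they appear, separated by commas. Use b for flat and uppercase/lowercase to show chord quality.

IV, I

In F# minor (with V from harmonic minor) the diatonic chords are F#m, G#dim, A, Bm, C#, D, E. F#–A–C# = F#m, D–F#–A = D and C#–E#–G# = C# are all diatonic. B–D#–F# is not: scale degree 4 in F# minor carries Bm (iv). In F# major the chord on that degree is B, so here it functions as IV, borrowed from the parallel major. F#–A#–C# is not: scale degree 1 in F# minor carries F#m (i). In F# major the chord on that degree is F#, so here it functions as I, borrowed from the parallel major.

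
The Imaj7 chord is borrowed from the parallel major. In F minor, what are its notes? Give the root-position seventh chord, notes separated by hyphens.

F-A-C-E

Imaj7 is built on scale degree 1, which is F in both F minor and its parallel. In F major the chord on F is F–A–C–E.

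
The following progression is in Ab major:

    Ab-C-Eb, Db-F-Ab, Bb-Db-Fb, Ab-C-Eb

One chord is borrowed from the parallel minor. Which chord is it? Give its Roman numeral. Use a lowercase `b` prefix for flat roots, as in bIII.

ii°

Ab major has the diatonic set Ab, Bbm, Cm, Db, Eb, Fm, Gdim. Ab–C–Eb = Ab and Db–F–Ab = Db both belong to that set. Bb–Db–Fb is not: scale degree 2 in Ab major carries Bbm (ii). In Ab minor the chord on that degree is Bbdim, so here it functions as ii°, borrowed from the parallel minor.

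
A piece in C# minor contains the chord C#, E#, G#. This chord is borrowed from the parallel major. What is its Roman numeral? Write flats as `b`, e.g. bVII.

C# is scale degree 1 in C# minor. C#–E#–G# is a major chord — the form found in C# major, not the diatonic i (C#m). Borrowed into C# minor it is written I.

I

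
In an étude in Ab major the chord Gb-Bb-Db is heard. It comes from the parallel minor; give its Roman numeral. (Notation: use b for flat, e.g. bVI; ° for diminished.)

In Ab major scale degree 7 is G; Gb is its lowered form, from Ab minor. Diatonically Ab major has Gdim (vii°) on that degree; Gb–Bb–Db is instead the major chord native to Ab minor, so it takes the label bVII.

bVII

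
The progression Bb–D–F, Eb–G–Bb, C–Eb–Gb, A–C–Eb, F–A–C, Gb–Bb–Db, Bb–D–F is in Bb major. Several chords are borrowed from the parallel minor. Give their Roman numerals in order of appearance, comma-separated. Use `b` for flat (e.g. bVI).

ii°, bVI

In Bb major the diatonic chords are Bb, Cm, Dm, Eb, F, Gm, Adim. Bb–D–F = Bb, Eb–G–Bb = Eb, A–C–Eb = Adim and F–A–C = F are all diatonic. C–Eb–Gb doesn't fit — on degree 2 Bb major would have Cm (ii). Cdim is the degree-2 chord of Bb minor, so it is the borrowed ii°. But Gb–Bb–Db is foreign: the diatonic vi on degree 6 is Gm, whereas Gb comes from Bb minor. It is labeled bVI.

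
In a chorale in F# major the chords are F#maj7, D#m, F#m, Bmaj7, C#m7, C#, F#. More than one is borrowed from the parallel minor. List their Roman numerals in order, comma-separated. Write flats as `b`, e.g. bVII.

i, v7

F# major has the diatonic set F#, G#m, A#m, B, C#, D#m, E#dim. F#maj7, D#m, Bmaj7, C# and F# are all diatonic. F#m (F#–A–C#) doesn't fit — on degree 1 F# major would have F# (I). F#m is the degree-1 chord of F# minor, so it is the borrowed i. C#m7 (C#–E–G#–B) doesn't fit — on degree 5 F# major would have C# (V). C#m7 is the degree-5 chord of F# minor, so it is the borrowed v7.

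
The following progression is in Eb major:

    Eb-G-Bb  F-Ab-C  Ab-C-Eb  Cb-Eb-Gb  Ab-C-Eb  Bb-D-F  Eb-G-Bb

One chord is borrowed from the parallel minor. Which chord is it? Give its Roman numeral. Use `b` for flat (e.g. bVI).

The diatonic triads in Eb major are Eb, Fm, Gm, Ab, Bb, Cm, Ddim. Of the given chords, Eb–G–Bb = Eb, F–Ab–C = Fm, Ab–C–Eb = Ab and Bb–D–F = Bb are diatonic. Cb–Eb–Gb doesn't fit — on degree 6 Eb major would have Cm (vi). Cb is the degree-6 chord of Eb minor, so it is the borrowed bVI.

bVI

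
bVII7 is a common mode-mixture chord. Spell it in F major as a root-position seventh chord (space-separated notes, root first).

bVII7 is built on the lowered scale degree 7. In F major degree 7 is E; lowered it becomes Eb. Stacking thirds in F minor on Eb gives Eb–G–Bb–Db.

Eb G Bb Db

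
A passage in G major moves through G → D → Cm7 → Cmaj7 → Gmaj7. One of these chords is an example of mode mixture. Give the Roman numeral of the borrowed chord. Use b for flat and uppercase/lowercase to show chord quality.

The diatonic triads in G major are G, Am, Bm, C, D, Em, F#dim. G, D, Cmaj7 and Gmaj7 are all diatonic. But Cm7 (C–Eb–G–Bb) is foreign: the diatonic IV on degree 4 is C, whereas Cm7 comes from G minor. It is labeled iv7.

iv7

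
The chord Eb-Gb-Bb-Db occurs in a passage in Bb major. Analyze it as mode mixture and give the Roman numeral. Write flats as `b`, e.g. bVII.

iv7

The root Eb is the diatonic 4th degree of Bb major; the borrowing shows in the chord quality. The diatonic chord on degree 4 would be Eb (IV), but Eb–Gb–Bb–Db is the minor-seventh chord from Bb minor. As a borrowed chord it is labeled iv7.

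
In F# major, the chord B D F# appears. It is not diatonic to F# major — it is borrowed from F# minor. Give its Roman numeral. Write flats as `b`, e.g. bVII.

B is scale degree 4 in F# major. B–D–F# is a minor chord — the form found in F# minor, not the diatonic IV (B). Borrowed into F# major it is written iv.

iv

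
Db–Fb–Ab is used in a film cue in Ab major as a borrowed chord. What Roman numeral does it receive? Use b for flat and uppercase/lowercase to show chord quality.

iv

The root Db is the diatonic 4th degree of Ab major; the borrowing shows in the chord quality. The diatonic chord on degree 4 would be Db (IV), but Db–Fb–Ab is the minor chord from Ab minor. As a borrowed chord it is labeled iv.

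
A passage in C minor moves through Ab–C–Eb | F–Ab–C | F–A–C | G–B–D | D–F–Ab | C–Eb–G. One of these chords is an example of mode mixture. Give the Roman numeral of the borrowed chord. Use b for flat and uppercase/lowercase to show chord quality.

In C minor (with V from harmonic minor) the diatonic chords are Cm, Ddim, Eb, Fm, G, Ab, Bb. Of the given chords, Ab–C–Eb = Ab, F–Ab–C = Fm, G–B–D = G, D–F–Ab = Ddim and C–Eb–G = Cm are diatonic. But F–A–C is foreign: the diatonic iv on degree 4 is Fm, whereas F comes from C major. It is labeled IV.

IV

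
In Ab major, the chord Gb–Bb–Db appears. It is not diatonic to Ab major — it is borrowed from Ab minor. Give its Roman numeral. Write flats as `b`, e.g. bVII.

The root Gb is the lowered 7th scale degree — diatonically Ab major has G there. The diatonic chord on degree 7 would be Gdim (vii°), but Gb–Bb–Db is the major chord from Ab minor. As a borrowed chord it is labeled bVII.

bVII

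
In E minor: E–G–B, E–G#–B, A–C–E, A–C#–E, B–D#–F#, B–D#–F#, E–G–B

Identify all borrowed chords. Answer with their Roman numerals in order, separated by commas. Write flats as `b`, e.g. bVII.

I, IV

The diatonic triads in E minor (with V from harmonic minor) are Em, F#dim, G, Am, B, C, D. Of the given chords, E–G–B = Em, A–C–E = Am and B–D#–F# = B are diatonic. E–G#–B is not: scale degree 1 in E minor carries Em (i). In E major the chord on that degree is E, so here it functions as I, borrowed from the parallel major. But A–C#–E is foreign: the diatonic iv on degree 4 is Am, whereas A comes from E major. It is labeled IV.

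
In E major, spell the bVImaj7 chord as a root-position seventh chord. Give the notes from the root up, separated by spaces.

C E G B

Scale degree 6 in E major is C#. bVImaj7 uses the lowered form, C, taken from E minor. Building the major-seventh chord from the parallel minor on C: C–E–G–B.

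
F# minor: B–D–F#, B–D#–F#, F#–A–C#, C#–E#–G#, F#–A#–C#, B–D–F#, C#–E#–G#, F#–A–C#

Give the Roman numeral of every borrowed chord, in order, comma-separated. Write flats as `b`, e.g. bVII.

IV, I

The diatonic triads in F# minor (with V from harmonic minor) are F#m, G#dim, A, Bm, C#, D, E. B–D–F# = Bm, F#–A–C# = F#m and C#–E#–G# = C# are all diatonic. B–D#–F# doesn't fit — on degree 4 F# minor would have Bm (iv). B is the degree-4 chord of F# major, so it is the borrowed IV. F#–A#–C# doesn't fit — on degree 1 F# minor would have F#m (i). F# is the degree-1 chord of F# major, so it is the borrowed I.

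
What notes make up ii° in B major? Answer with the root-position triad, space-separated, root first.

C# E G

ii° is built on scale degree 2, which is C# in both B major and its parallel. Building the diminished chord from the parallel minor on C#: C#–E–G.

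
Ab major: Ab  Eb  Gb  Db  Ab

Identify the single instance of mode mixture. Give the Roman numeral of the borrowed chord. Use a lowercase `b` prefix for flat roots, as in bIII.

In Ab major the diatonic chords are Ab, Bbm, Cm, Db, Eb, Fm, Gdim. Ab, Eb and Db are all diatonic. But Gb (Gb–Bb–Db) is foreign: the diatonic vii° on degree 7 is Gdim, whereas Gb comes from Ab minor. It is labeled bVII.

bVII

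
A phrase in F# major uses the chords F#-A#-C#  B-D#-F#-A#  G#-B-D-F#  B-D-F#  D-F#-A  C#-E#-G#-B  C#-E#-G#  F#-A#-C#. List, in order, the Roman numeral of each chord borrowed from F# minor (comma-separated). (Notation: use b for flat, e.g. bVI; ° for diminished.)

F# major has the diatonic set F#, G#m, A#m, B, C#, D#m, E#dim. F#–A#–C# = F#, B–D#–F#–A# = Bmaj7, C#–E#–G#–B = C#7 and C#–E#–G# = C# are all diatonic. But G#–B–D–F# is foreign: the diatonic ii on degree 2 is G#m, whereas G#m7b5 comes from F# minor. It is labeled iiø7. B–D–F# is not: scale degree 4 in F# major carries B (IV). In F# minor the chord on that degree is Bm, so here it functions as iv, borrowed from the parallel minor. D–F#–A is not: scale degree 6 in F# major carries D#m (vi). In F# minor the chord on that degree is D, so here it functions as bVI, borrowed from the parallel minor.

iiø7, iv, bVI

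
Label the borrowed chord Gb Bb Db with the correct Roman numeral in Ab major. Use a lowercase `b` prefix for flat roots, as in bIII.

In Ab major scale degree 7 is G; Gb is its lowered form, from Ab minor. The diatonic chord on degree 7 would be Gdim (vii°), but Gb–Bb–Db is the major chord from Ab minor. As a borrowed chord it is labeled bVII.

bVII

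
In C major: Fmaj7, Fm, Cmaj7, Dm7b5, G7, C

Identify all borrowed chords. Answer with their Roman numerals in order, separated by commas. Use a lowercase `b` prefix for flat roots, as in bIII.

In C major the diatonic chords are C, Dm, Em, F, G, Am, Bdim. Fmaj7, Cmaj7, G7 and C are all diatonic. Fm (F–Ab–C) is not: scale degree 4 in C major carries F (IV). In C minor the chord on that degree is Fm, so here it functions as iv, borrowed from the parallel minor. Dm7b5 (D–F–Ab–C) doesn't fit — on degree 2 C major would have Dm (ii). Dm7b5 is the degree-2 chord of C minor, so it is the borrowed iiø7.

iv, iiø7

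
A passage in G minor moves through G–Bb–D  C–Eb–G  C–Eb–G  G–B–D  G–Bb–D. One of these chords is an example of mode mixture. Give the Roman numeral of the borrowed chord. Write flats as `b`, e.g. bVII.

I

G minor has the diatonic set Gm, Adim, Bb, Cm, D, Eb, F (with V from harmonic minor). G–Bb–D = Gm and C–Eb–G = Cm are both diatonic. G–B–D is not: scale degree 1 in G minor carries Gm (i). In G major the chord on that degree is G, so here it functions as I, borrowed from the parallel major.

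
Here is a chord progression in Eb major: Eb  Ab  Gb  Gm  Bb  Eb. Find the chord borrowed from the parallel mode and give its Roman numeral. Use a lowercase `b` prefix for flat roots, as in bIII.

In Eb major the diatonic chords are Eb, Fm, Gm, Ab, Bb, Cm, Ddim. Eb, Ab, Gm and Bb all belong to that set. But Gb (Gb–Bb–Db) is foreign: the diatonic iii on degree 3 is Gm, whereas Gb comes from Eb minor. It is labeled bIII.

bIII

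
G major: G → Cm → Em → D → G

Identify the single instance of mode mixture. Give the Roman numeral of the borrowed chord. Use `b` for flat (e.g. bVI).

In G major the diatonic chords are G, Am, Bm, C, D, Em, F#dim. Of the given chords, G, Em and D are diatonic. Cm (C–Eb–G) doesn't fit — on degree 4 G major would have C (IV). Cm is the degree-4 chord of G minor, so it is the borrowed iv.

iv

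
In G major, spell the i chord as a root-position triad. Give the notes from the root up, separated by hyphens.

G-Bb-D

The root, G, is scale degree 1 — the same note in G major and G minor; only the chord quality changes. Building the minor chord from the parallel minor on G: G–Bb–D.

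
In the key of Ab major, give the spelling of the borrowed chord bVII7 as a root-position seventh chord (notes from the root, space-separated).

Gb Bb Db Fb

Scale degree 7 in Ab major is G. bVII7 uses the lowered form, Gb, taken from Ab minor. In Ab minor the chord on Gb is Gb–Bb–Db–Fb.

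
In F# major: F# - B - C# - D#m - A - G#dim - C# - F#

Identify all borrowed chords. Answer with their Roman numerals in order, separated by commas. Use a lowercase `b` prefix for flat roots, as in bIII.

In F# major the diatonic chords are F#, G#m, A#m, B, C#, D#m, E#dim. F#, B, C# and D#m all belong to that set. A (A–C#–E) is not: scale degree 3 in F# major carries A#m (iii). In F# minor the chord on that degree is A, so here it functions as bIII, borrowed from the parallel minor. G#dim (G#–B–D) is not: scale degree 2 in F# major carries G#m (ii). In F# minor the chord on that degree is G#dim, so here it functions as ii°, borrowed from the parallel minor.

bIII, ii°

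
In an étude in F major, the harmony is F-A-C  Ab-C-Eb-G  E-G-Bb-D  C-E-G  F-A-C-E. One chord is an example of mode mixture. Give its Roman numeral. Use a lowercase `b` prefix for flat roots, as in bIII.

bIIImaj7

The diatonic triads in F major are F, Gm, Am, Bb, C, Dm, Edim. Of the given chords, F–A–C = F, E–G–Bb–D = Em7b5, C–E–G = C and F–A–C–E = Fmaj7 are diatonic. But Ab–C–Eb–G is foreign: the diatonic iii on degree 3 is Am, whereas Abmaj7 comes from F minor. It is labeled bIIImaj7.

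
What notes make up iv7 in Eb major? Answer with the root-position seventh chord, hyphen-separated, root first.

The root, Ab, is scale degree 4 — the same note in Eb major and Eb minor; only the chord quality changes. Stacking thirds in Eb minor on Ab gives Ab–Cb–Eb–Gb.

Ab-Cb-Eb-Gb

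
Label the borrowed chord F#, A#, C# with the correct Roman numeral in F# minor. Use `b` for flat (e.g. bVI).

I

The root F# is the diatonic 1st degree of F# minor; the borrowing shows in the chord quality. Diatonically F# minor has F#m (i) on that degree; F#–A#–C# is instead the major chord native to F# major, so it takes the label I.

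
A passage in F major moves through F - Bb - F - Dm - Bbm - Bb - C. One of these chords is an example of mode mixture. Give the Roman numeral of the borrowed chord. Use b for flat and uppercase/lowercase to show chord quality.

iv

In F major the diatonic chords are F, Gm, Am, Bb, C, Dm, Edim. F, Bb, Dm and C are all diatonic. Bbm (Bb–Db–F) doesn't fit — on degree 4 F major would have Bb (IV). Bbm is the degree-4 chord of F minor, so it is the borrowed iv.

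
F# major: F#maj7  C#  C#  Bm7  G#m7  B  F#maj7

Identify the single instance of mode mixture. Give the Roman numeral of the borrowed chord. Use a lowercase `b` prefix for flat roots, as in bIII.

iv7

In F# major the diatonic chords are F#, G#m, A#m, B, C#, D#m, E#dim. F#maj7, C#, G#m7 and B all belong to that set. But Bm7 (B–D–F#–A) is foreign: the diatonic IV on degree 4 is B, whereas Bm7 comes from F# minor. It is labeled iv7.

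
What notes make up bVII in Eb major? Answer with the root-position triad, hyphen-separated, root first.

Scale degree 7 in Eb major is D. bVII uses the lowered form, Db, taken from Eb minor. Stacking thirds in Eb minor on Db gives Db–F–Ab.

Db-F-Ab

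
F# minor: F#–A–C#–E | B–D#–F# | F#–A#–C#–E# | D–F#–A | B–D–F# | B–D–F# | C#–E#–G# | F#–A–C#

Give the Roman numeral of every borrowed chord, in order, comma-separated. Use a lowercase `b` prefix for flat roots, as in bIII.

In F# minor (with V from harmonic minor) the diatonic chords are F#m, G#dim, A, Bm, C#, D, E. Of the given chords, F#–A–C#–E = F#m7, D–F#–A = D, B–D–F# = Bm, C#–E#–G# = C# and F#–A–C# = F#m are diatonic. B–D#–F# is not: scale degree 4 in F# minor carries Bm (iv). In F# major the chord on that degree is B, so here it functions as IV, borrowed from the parallel major. F#–A#–C#–E# doesn't fit — on degree 1 F# minor would have F#m (i). F#maj7 is the degree-1 chord of F# major, so it is the borrowed Imaj7.

IV, Imaj7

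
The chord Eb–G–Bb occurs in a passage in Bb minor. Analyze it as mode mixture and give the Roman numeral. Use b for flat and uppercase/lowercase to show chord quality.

The root Eb is the diatonic 4th degree of Bb minor; the borrowing shows in the chord quality. Diatonically Bb minor has Ebm (iv) on that degree; Eb–G–Bb is instead the major chord native to Bb major, so it takes the label IV.

IV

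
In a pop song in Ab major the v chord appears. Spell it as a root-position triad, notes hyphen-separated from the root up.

The root, Eb, is scale degree 5 — the same note in Ab major and Ab minor; only the chord quality changes. In Ab minor the chord on Eb is Eb–Gb–Bb.

Eb-Gb-Bb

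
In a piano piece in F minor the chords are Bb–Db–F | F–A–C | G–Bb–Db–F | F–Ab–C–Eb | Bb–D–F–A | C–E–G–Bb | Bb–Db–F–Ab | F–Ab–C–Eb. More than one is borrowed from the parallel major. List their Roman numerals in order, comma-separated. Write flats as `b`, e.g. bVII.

I, IVmaj7

The diatonic triads in F minor (with V from harmonic minor) are Fm, Gdim, Ab, Bbm, C, Db, Eb. Of the given chords, Bb–Db–F = Bbm, G–Bb–Db–F = Gm7b5, F–Ab–C–Eb = Fm7, C–E–G–Bb = C7 and Bb–Db–F–Ab = Bbm7 are diatonic. But F–A–C is foreign: the diatonic i on degree 1 is Fm, whereas F comes from F major. It is labeled I. But Bb–D–F–A is foreign: the diatonic iv on degree 4 is Bbm, whereas Bbmaj7 comes from F major. It is labeled IVmaj7.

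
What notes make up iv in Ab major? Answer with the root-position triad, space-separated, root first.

The root, Db, is scale degree 4 — the same note in Ab major and Ab minor; only the chord quality changes. Stacking thirds in Ab minor on Db gives Db–Fb–Ab.

Db Fb Ab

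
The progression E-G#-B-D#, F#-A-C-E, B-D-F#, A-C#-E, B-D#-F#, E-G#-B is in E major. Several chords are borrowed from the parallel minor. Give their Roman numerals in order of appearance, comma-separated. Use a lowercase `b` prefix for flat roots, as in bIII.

The diatonic triads in E major are E, F#m, G#m, A, B, C#m, D#dim. Of the given chords, E–G#–B–D# = Emaj7, A–C#–E = A, B–D#–F# = B and E–G#–B = E are diatonic. F#–A–C–E doesn't fit — on degree 2 E major would have F#m (ii). F#m7b5 is the degree-2 chord of E minor, so it is the borrowed iiø7. B–D–F# is not: scale degree 5 in E major carries B (V). In E minor the chord on that degree is Bm, so here it functions as v, borrowed from the parallel minor.

iiø7, v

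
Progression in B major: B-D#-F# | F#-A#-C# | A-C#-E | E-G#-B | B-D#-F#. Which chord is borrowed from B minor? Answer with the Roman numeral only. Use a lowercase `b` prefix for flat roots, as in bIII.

bVII

The diatonic triads in B major are B, C#m, D#m, E, F#, G#m, A#dim. B–D#–F# = B, F#–A#–C# = F# and E–G#–B = E all belong to that set. A–C#–E doesn't fit — on degree 7 B major would have A#dim (vii°). A is the degree-7 chord of B minor, so it is the borrowed bVII.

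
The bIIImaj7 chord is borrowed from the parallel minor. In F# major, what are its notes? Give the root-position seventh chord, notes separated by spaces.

The root of bIIImaj7 is the lowered 3rd degree: A# becomes A. Building the major-seventh chord from the parallel minor on A: A–C#–E–G#.

A C# E G#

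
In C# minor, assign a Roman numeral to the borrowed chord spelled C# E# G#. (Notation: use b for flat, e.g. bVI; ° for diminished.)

C# is scale degree 1 in C# minor. Diatonically C# minor has C#m (i) on that degree; C#–E#–G# is instead the major chord native to C# major, so it takes the label I.

I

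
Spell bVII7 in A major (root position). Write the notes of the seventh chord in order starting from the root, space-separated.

bVII7 is built on the lowered scale degree 7. In A major degree 7 is G#; lowered it becomes G. Building the dominant-seventh chord from the parallel minor on G: G–B–D–F.

G B D F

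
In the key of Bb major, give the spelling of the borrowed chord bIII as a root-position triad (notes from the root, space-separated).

Db F Ab

The root of bIII is the lowered 3rd degree: D becomes Db. Stacking thirds in Bb minor on Db gives Db–F–Ab.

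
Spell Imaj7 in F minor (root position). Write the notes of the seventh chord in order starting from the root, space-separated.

F A C E

Imaj7 is built on scale degree 1, which is F in both F minor and its parallel. Building the major-seventh chord from the parallel major on F: F–A–C–E.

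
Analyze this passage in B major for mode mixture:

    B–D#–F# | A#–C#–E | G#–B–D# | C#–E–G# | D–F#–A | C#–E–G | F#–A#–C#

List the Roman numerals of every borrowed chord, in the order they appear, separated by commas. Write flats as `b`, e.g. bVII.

B major has the diatonic set B, C#m, D#m, E, F#, G#m, A#dim. B–D#–F# = B, A#–C#–E = A#dim, G#–B–D# = G#m, C#–E–G# = C#m and F#–A#–C# = F# are all diatonic. But D–F#–A is foreign: the diatonic iii on degree 3 is D#m, whereas D comes from B minor. It is labeled bIII. C#–E–G doesn't fit — on degree 2 B major would have C#m (ii). C#dim is the degree-2 chord of B minor, so it is the borrowed ii°.

bIII, ii°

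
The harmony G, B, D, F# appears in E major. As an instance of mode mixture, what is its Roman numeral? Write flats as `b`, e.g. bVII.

G is the lowered form of scale degree 3 in E major (the diatonic degree 3 is G#). The diatonic chord on degree 3 would be G#m (iii), but G–B–D–F# is the major-seventh chord from E minor. As a borrowed chord it is labeled bIIImaj7.

bIIImaj7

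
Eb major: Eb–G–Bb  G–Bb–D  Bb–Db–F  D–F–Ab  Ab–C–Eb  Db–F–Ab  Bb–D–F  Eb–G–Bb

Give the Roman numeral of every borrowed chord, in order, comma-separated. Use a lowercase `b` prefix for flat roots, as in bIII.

The diatonic triads in Eb major are Eb, Fm, Gm, Ab, Bb, Cm, Ddim. Of the given chords, Eb–G–Bb = Eb, G–Bb–D = Gm, D–F–Ab = Ddim, Ab–C–Eb = Ab and Bb–D–F = Bb are diatonic. Bb–Db–F doesn't fit — on degree 5 Eb major would have Bb (V). Bbm is the degree-5 chord of Eb minor, so it is the borrowed v. Db–F–Ab doesn't fit — on degree 7 Eb major would have Ddim (vii°). Db is the degree-7 chord of Eb minor, so it is the borrowed bVII.

v, bVII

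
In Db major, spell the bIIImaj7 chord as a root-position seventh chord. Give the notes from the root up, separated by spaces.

Fb Ab Cb Eb

bIIImaj7 is built on the lowered scale degree 3. In Db major degree 3 is F; lowered it becomes Fb. Building the major-seventh chord from the parallel minor on Fb: Fb–Ab–Cb–Eb.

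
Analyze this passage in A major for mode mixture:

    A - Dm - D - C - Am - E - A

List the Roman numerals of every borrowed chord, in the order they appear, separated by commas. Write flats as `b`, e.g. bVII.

iv, bIII, i

In A major the diatonic chords are A, Bm, C#m, D, E, F#m, G#dim. A, D and E are all diatonic. But Dm (D–F–A) is foreign: the diatonic IV on degree 4 is D, whereas Dm comes from A minor. It is labeled iv. C (C–E–G) is not: scale degree 3 in A major carries C#m (iii). In A minor the chord on that degree is C, so here it functions as bIII, borrowed from the parallel minor. But Am (A–C–E) is foreign: the diatonic I on degree 1 is A, whereas Am comes from A minor. It is labeled i.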